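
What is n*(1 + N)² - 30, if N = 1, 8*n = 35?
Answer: -25/2 ≈ -12.500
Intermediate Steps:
n = 35/8 (n = (⅛)*35 = 35/8 ≈ 4.3750)
n*(1 + N)² - 30 = 35*(1 + 1)²/8 - 30 = (35/8)*2² - 30 = (35/8)*4 - 30 = 35/2 - 30 = -25/2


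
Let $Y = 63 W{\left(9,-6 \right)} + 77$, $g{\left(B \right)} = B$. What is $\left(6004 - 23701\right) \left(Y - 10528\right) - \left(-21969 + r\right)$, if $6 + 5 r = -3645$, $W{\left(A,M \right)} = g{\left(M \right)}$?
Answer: $\frac{958317561}{5} \approx 1.9166 \cdot 10^{8}$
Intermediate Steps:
$W{\left(A,M \right)} = M$
$r = - \frac{3651}{5}$ ($r = - \frac{6}{5} + \frac{1}{5} \left(-3645\right) = - \frac{6}{5} - 729 = - \frac{3651}{5} \approx -730.2$)
$Y = -301$ ($Y = 63 \left(-6\right) + 77 = -378 + 77 = -301$)
$\left(6004 - 23701\right) \left(Y - 10528\right) - \left(-21969 + r\right) = \left(6004 - 23701\right) \left(-301 - 10528\right) + \left(21969 - - \frac{3651}{5}\right) = \left(-17697\right) \left(-10829\right) + \left(21969 + \frac{3651}{5}\right) = 191640813 + \frac{113496}{5} = \frac{958317561}{5}$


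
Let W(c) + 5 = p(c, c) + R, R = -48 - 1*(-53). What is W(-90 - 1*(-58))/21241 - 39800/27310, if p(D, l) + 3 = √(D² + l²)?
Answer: -84547373/58009171 + 32*√2/21241 ≈ -1.4554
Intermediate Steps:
p(D, l) = -3 + √(D² + l²)
R = 5 (R = -48 + 53 = 5)
W(c) = -3 + √2*√(c²) (W(c) = -5 + ((-3 + √(c² + c²)) + 5) = -5 + ((-3 + √(2*c²)) + 5) = -5 + ((-3 + √2*√(c²)) + 5) = -5 + (2 + √2*√(c²)) = -3 + √2*√(c²))
W(-90 - 1*(-58))/21241 - 39800/27310 = (-3 + √2*√((-90 - 1*(-58))²))/21241 - 39800/27310 = (-3 + √2*√((-90 + 58)²))*(1/21241) - 39800*1/27310 = (-3 + √2*√((-32)²))*(1/21241) - 3980/2731 = (-3 + √2*√1024)*(1/21241) - 3980/2731 = (-3 + √2*32)*(1/21241) - 3980/2731 = (-3 + 32*√2)*(1/21241) - 3980/2731 = (-3/21241 + 32*√2/21241) - 3980/2731 = -84547373/58009171 + 32*√2/21241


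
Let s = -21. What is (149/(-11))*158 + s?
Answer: -23773/11 ≈ -2161.2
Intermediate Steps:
(149/(-11))*158 + s = (149/(-11))*158 - 21 = (149*(-1/11))*158 - 21 = -149/11*158 - 21 = -23542/11 - 21 = -23773/11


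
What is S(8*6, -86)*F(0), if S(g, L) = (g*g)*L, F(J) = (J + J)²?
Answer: 0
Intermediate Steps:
F(J) = 4*J² (F(J) = (2*J)² = 4*J²)
S(g, L) = L*g² (S(g, L) = g²*L = L*g²)
S(8*6, -86)*F(0) = (-86*(8*6)²)*(4*0²) = (-86*48²)*(4*0) = -86*2304*0 = -198144*0 = 0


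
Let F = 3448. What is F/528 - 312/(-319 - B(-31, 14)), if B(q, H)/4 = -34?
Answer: 33155/4026 ≈ 8.2352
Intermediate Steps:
B(q, H) = -136 (B(q, H) = 4*(-34) = -136)
F/528 - 312/(-319 - B(-31, 14)) = 3448/528 - 312/(-319 - 1*(-136)) = 3448*(1/528) - 312/(-319 + 136) = 431/66 - 312/(-183) = 431/66 - 312*(-1/183) = 431/66 + 104/61 = 33155/4026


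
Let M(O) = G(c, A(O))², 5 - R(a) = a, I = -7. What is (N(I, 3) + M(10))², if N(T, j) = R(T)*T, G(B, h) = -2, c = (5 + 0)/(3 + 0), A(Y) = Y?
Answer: 6400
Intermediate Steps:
R(a) = 5 - a
c = 5/3 ≈ 1.6667
M(O) = 4 (M(O) = (-2)² = 4)
N(T, j) = T*(5 - T) (N(T, j) = (5 - T)*T = T*(5 - T))
(N(I, 3) + M(10))² = (-7*(5 - 1*(-7)) + 4)² = (-7*(5 + 7) + 4)² = (-7*12 + 4)² = (-84 + 4)² = (-80)² = 6400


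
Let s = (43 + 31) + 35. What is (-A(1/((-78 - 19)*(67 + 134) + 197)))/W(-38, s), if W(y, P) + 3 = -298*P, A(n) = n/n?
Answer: 1/32485 ≈ 3.0783e-5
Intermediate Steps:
s = 109 (s = 74 + 35 = 109)
A(n) = 1
W(y, P) = -3 - 298*P
(-A(1/((-78 - 19)*(67 + 134) + 197)))/W(-38, s) = (-1*1)/(-3 - 298*109) = -1/(-3 - 32482) = -1/(-32485) = -1*(-1/32485) = 1/32485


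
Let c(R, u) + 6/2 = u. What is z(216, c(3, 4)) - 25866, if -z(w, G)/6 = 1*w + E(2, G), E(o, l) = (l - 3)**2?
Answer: -27186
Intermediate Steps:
c(R, u) = -3 + u
E(o, l) = (-3 + l)**2
z(w, G) = -6*w - 6*(-3 + G)**2 (z(w, G) = -6*(1*w + (-3 + G)**2) = -6*(w + (-3 + G)**2) = -6*w - 6*(-3 + G)**2)
z(216, c(3, 4)) - 25866 = (-6*216 - 6*(-3 + (-3 + 4))**2) - 25866 = (-1296 - 6*(-3 + 1)**2) - 25866 = (-1296 - 6*(-2)**2) - 25866 = (-1296 - 6*4) - 25866 = (-1296 - 24) - 25866 = -1320 - 25866 = -27186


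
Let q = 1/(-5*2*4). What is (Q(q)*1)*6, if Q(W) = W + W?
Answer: -3/10 ≈ -0.30000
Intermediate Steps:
q = -1/40 (q = 1/(-10*4) = 1/(-40) = -1/40 ≈ -0.025000)
Q(W) = 2*W
(Q(q)*1)*6 = ((2*(-1/40))*1)*6 = -1/20*1*6 = -1/20*6 = -3/10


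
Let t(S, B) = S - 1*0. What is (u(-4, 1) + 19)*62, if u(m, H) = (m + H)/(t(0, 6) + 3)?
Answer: 1116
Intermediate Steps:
t(S, B) = S (t(S, B) = S + 0 = S)
u(m, H) = H/3 + m/3 (u(m, H) = (m + H)/(0 + 3) = (H + m)/3 = (H + m)*(⅓) = H/3 + m/3)
(u(-4, 1) + 19)*62 = (((⅓)*1 + (⅓)*(-4)) + 19)*62 = ((⅓ - 4/3) + 19)*62 = (-1 + 19)*62 = 18*62 = 1116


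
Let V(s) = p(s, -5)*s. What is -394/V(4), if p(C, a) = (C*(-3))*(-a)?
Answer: 197/120 ≈ 1.6417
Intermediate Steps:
p(C, a) = 3*C*a (p(C, a) = (-3*C)*(-a) = 3*C*a)
V(s) = -15*s² (V(s) = (3*s*(-5))*s = (-15*s)*s = -15*s²)
-394/V(4) = -394/((-15*4²)) = -394/((-15*16)) = -394/(-240) = -394*(-1/240) = 197/120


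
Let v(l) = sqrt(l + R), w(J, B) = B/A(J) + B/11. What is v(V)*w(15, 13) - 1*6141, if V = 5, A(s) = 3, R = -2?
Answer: -6141 + 182*sqrt(3)/33 ≈ -6131.4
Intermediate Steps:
w(J, B) = 14*B/33 (w(J, B) = B/3 + B/11 = 14*B/33)
v(l) = sqrt(-2 + l) (v(l) = sqrt(l - 2) = sqrt(-2 + l))
v(V)*w(15, 13) - 1*6141 = sqrt(-2 + 5)*((14/33)*13) - 1*6141 = sqrt(3)*(182/33) - 6141 = 182*sqrt(3)/33 - 6141 = -6141 + 182*sqrt(3)/33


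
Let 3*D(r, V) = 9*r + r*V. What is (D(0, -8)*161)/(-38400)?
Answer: 0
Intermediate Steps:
D(r, V) = 3*r + V*r/3 (D(r, V) = (9*r + r*V)/3 = (9*r + V*r)/3 = 3*r + V*r/3)
(D(0, -8)*161)/(-38400) = (((1/3)*0*(9 - 8))*161)/(-38400) = (((1/3)*0*1)*161)*(-1/38400) = (0*161)*(-1/38400) = 0*(-1/38400) = 0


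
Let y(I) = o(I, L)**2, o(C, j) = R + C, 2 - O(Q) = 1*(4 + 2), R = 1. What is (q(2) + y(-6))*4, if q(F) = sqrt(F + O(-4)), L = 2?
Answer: 100 + 4*I*sqrt(2) ≈ 100.0 + 5.6569*I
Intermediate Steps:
O(Q) = -4 (O(Q) = 2 - (4 + 2) = 2 - 6 = -4)
o(C, j) = 1 + C
q(F) = sqrt(-4 + F) (q(F) = sqrt(F - 4) = sqrt(-4 + F))
y(I) = (1 + I)**2
(q(2) + y(-6))*4 = (sqrt(-4 + 2) + (1 - 6)**2)*4 = (sqrt(-2) + (-5)**2)*4 = (I*sqrt(2) + 25)*4 = (25 + I*sqrt(2))*4 = 100 + 4*I*sqrt(2)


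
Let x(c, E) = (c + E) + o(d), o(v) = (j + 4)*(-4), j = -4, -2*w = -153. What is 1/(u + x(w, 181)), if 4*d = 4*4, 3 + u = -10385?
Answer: -2/20261 ≈ -9.8712e-5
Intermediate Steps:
w = 153/2 (w = -½*(-153) = 153/2 ≈ 76.500)
u = -10388 (u = -3 - 10385 = -10388)
d = 4 (d = (4*4)/4 = (¼)*16 = 4)
o(v) = 0 (o(v) = (-4 + 4)*(-4) = 0*(-4) = 0)
x(c, E) = E + c (x(c, E) = (c + E) + 0 = (E + c) + 0 = E + c)
1/(u + x(w, 181)) = 1/(-10388 + (181 + 153/2)) = 1/(-10388 + 515/2) = 1/(-20261/2) = -2/20261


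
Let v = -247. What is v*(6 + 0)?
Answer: -1482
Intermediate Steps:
v*(6 + 0) = -247*(6 + 0) = -247*6 = -1482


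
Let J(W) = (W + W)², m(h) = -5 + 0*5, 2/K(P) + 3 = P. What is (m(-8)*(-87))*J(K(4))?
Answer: 6960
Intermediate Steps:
K(P) = 2/(-3 + P)
m(h) = -5 (m(h) = -5 + 0 = -5)
J(W) = 4*W² (J(W) = (2*W)² = 4*W²)
(m(-8)*(-87))*J(K(4)) = (-5*(-87))*(4*(2/(-3 + 4))²) = 435*(4*(2/1)²) = 435*(4*(2*1)²) = 435*(4*2²) = 435*(4*4) = 435*16 = 6960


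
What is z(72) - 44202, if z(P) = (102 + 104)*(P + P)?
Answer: -14538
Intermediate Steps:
z(P) = 412*P (z(P) = 206*(2*P) = 412*P)
z(72) - 44202 = 412*72 - 44202 = 29664 - 44202 = -14538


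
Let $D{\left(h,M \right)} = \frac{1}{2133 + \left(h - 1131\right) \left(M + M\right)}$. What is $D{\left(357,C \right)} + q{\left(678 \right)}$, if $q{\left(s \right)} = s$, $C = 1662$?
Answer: $\frac{1742895953}{2570643} \approx 678.0$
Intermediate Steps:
$D{\left(h,M \right)} = \frac{1}{2133 + 2 M \left(-1131 + h\right)}$ ($D{\left(h,M \right)} = \frac{1}{2133 + \left(h - 1131\right) 2 M} = \frac{1}{2133 + \left(-1131 + h\right) 2 M} = \frac{1}{2133 + 2 M \left(-1131 + h\right)}$)
$D{\left(357,C \right)} + q{\left(678 \right)} = \frac{1}{2133 - 3759444 + 2 \cdot 1662 \cdot 357} + 678 = \frac{1}{2133 - 3759444 + 1186668} + 678 = \frac{1}{-2570643} + 678 = - \frac{1}{2570643} + 678 = \frac{1742895953}{2570643}$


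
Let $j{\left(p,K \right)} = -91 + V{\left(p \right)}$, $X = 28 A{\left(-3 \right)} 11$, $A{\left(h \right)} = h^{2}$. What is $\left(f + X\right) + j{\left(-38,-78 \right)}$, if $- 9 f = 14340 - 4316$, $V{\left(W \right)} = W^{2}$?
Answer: $\frac{27101}{9} \approx 3011.2$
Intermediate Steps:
$f = - \frac{10024}{9}$ ($f = - \frac{14340 - 4316}{9} = \left(- \frac{1}{9}\right) 10024 = - \frac{10024}{9} \approx -1113.8$)
$X = 2772$ ($X = 28 \left(-3\right)^{2} \cdot 11 = 28 \cdot 9 \cdot 11 = 252 \cdot 11 = 2772$)
$j{\left(p,K \right)} = -91 + p^{2}$
$\left(f + X\right) + j{\left(-38,-78 \right)} = \left(- \frac{10024}{9} + 2772\right) - \left(91 - \left(-38\right)^{2}\right) = \frac{14924}{9} + \left(-91 + 1444\right) = \frac{14924}{9} + 1353 = \frac{27101}{9}$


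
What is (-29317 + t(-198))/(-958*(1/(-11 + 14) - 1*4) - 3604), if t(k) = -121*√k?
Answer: 87951/274 + 1089*I*√22/274 ≈ 320.99 + 18.642*I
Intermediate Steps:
(-29317 + t(-198))/(-958*(1/(-11 + 14) - 1*4) - 3604) = (-29317 - 363*I*√22)/(-958*(1/(-11 + 14) - 1*4) - 3604) = (-29317 - 363*I*√22)/(-958*(1/3 - 4) - 3604) = (-29317 - 363*I*√22)/(-958*(⅓ - 4) - 3604) = (-29317 - 363*I*√22)/(-958*(-11/3) - 3604) = (-29317 - 363*I*√22)/(10538/3 - 3604) = (-29317 - 363*I*√22)/(-274/3) = (-29317 - 363*I*√22)*(-3/274) = 87951/274 + 1089*I*√22/274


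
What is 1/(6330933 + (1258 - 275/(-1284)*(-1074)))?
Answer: 214/1355039649 ≈ 1.5793e-7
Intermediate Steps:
1/(6330933 + (1258 - 275/(-1284)*(-1074))) = 1/(6330933 + (1258 - 275*(-1/1284)*(-1074))) = 1/(6330933 + (1258 + (275/1284)*(-1074))) = 1/(6330933 + (1258 - 49225/214)) = 1/(6330933 + 219987/214) = 1/(1355039649/214) = 214/1355039649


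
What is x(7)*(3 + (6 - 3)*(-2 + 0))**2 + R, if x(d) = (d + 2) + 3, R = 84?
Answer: 192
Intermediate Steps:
x(d) = 5 + d (x(d) = (2 + d) + 3 = 5 + d)
x(7)*(3 + (6 - 3)*(-2 + 0))**2 + R = (5 + 7)*(3 + (6 - 3)*(-2 + 0))**2 + 84 = 12*(3 + 3*(-2))**2 + 84 = 12*(3 - 6)**2 + 84 = 12*(-3)**2 + 84 = 12*9 + 84 = 108 + 84 = 192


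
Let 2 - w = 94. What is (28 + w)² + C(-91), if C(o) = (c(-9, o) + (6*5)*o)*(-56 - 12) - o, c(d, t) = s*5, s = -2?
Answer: 190507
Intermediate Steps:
c(d, t) = -10 (c(d, t) = -2*5 = -10)
w = -92 (w = 2 - 1*94 = 2 - 94 = -92)
C(o) = 680 - 2041*o (C(o) = (-10 + (6*5)*o)*(-56 - 12) - o = (-10 + 30*o)*(-68) - o = (680 - 2040*o) - o = 680 - 2041*o)
(28 + w)² + C(-91) = (28 - 92)² + (680 - 2041*(-91)) = (-64)² + (680 + 185731) = 4096 + 186411 = 190507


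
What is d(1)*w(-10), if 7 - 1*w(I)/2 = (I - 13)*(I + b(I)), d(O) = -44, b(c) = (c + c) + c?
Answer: 80344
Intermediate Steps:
b(c) = 3*c (b(c) = 2*c + c = 3*c)
w(I) = 14 - 8*I*(-13 + I) (w(I) = 14 - 2*(I - 13)*(I + 3*I) = 14 - 2*(-13 + I)*4*I = 14 - 8*I*(-13 + I))
d(1)*w(-10) = -44*(14 - 8*(-10)² + 104*(-10)) = -44*(14 - 8*100 - 1040) = -44*(14 - 800 - 1040) = -44*(-1826) = 80344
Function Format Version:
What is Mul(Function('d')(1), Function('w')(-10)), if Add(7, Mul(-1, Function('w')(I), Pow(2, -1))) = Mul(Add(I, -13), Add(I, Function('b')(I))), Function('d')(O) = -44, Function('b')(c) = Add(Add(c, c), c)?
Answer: 80344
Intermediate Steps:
Function('b')(c) = Mul(3, c) (Function('b')(c) = Add(Mul(2, c), c) = Mul(3, c))
Function('w')(I) = Add(14, Mul(-8, I, Add(-13, I))) (Function('w')(I) = Add(14, Mul(-2, Mul(Add(I, -13), Add(I, Mul(3, I))))) = Add(14, Mul(-2, Mul(Add(-13, I), Mul(4, I)))) = Add(14, Mul(-2, Mul(4, I, Add(-13, I)))) = Add(14, Mul(-8, I, Add(-13, I))))
Mul(Function('d')(1), Function('w')(-10)) = Mul(-44, Add(14, Mul(-8, Pow(-10, 2)), Mul(104, -10))) = Mul(-44, Add(14, Mul(-8, 100), -1040)) = Mul(-44, Add(14, -800, -1040)) = Mul(-44, -1826) = 80344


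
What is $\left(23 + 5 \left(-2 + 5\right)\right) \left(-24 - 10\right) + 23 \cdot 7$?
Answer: $-1131$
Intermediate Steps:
$\left(23 + 5 \left(-2 + 5\right)\right) \left(-24 - 10\right) + 23 \cdot 7 = \left(23 + 5 \cdot 3\right) \left(-34\right) + 161 = \left(23 + 15\right) \left(-34\right) + 161 = 38 \left(-34\right) + 161 = -1292 + 161 = -1131$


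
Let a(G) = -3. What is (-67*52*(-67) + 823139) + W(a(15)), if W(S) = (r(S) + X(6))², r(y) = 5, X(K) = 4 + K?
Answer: 1056792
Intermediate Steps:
W(S) = 225 (W(S) = (5 + (4 + 6))² = (5 + 10)² = 15² = 225)
(-67*52*(-67) + 823139) + W(a(15)) = (-67*52*(-67) + 823139) + 225 = (-3484*(-67) + 823139) + 225 = (233428 + 823139) + 225 = 1056567 + 225 = 1056792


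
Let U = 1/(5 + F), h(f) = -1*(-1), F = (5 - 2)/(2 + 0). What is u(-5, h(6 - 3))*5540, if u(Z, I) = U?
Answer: 11080/13 ≈ 852.31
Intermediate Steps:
F = 3/2 ≈ 1.5000
h(f) = 1
U = 2/13 (U = 1/(5 + 3/2) = 1/(13/2) = 2/13 ≈ 0.15385)
u(Z, I) = 2/13
u(-5, h(6 - 3))*5540 = (2/13)*5540 = 11080/13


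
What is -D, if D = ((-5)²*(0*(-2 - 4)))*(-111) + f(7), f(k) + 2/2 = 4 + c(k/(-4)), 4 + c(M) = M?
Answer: 11/4 ≈ 2.7500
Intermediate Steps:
c(M) = -4 + M
f(k) = -1 - k/4 (f(k) = -1 + (4 + (-4 + k/(-4))) = -1 + (4 + (-4 + k*(-¼))) = -1 + (4 + (-4 - k/4)) = -1 - k/4)
D = -11/4 (D = ((-5)²*(0*(-2 - 4)))*(-111) + (-1 - ¼*7) = (25*(0*(-6)))*(-111) + (-1 - 7/4) = (25*0)*(-111) - 11/4 = 0*(-111) - 11/4 = 0 - 11/4 = -11/4 ≈ -2.7500)
-D = -1*(-11/4) = 11/4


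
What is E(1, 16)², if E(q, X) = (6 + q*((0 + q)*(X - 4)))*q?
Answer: 324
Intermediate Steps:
E(q, X) = q*(6 + q²*(-4 + X)) (E(q, X) = (6 + q*(q*(-4 + X)))*q = (6 + q²*(-4 + X))*q = q*(6 + q²*(-4 + X)))
E(1, 16)² = (1*(6 - 4*1² + 16*1²))² = (1*(6 - 4*1 + 16*1))² = (1*(6 - 4 + 16))² = (1*18)² = 18² = 324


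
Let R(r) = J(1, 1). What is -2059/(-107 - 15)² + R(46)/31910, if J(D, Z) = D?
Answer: -32843903/237474220 ≈ -0.13831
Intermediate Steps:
R(r) = 1
-2059/(-107 - 15)² + R(46)/31910 = -2059/(-107 - 15)² + 1/31910 = -2059/((-122)²) + 1*(1/31910) = -2059/14884 + 1/31910 = -32843903/237474220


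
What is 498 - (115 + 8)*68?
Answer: -7866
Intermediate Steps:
498 - (115 + 8)*68 = 498 - 1*123*68 = 498 - 123*68 = 498 - 8364 = -7866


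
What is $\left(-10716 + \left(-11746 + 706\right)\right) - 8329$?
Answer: $-30085$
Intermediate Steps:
$\left(-10716 + \left(-11746 + 706\right)\right) - 8329 = \left(-10716 - 11040\right) - 8329 = -21756 - 8329 = -30085$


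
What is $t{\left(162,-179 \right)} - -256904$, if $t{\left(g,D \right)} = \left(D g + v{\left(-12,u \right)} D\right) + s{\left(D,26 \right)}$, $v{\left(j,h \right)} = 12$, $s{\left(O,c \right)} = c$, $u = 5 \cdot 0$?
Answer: $225784$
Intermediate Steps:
$u = 0$
$t{\left(g,D \right)} = 26 + 12 D + D g$ ($t{\left(g,D \right)} = \left(D g + 12 D\right) + 26 = \left(12 D + D g\right) + 26 = 26 + 12 D + D g$)
$t{\left(162,-179 \right)} - -256904 = \left(26 + 12 \left(-179\right) - 28998\right) - -256904 = \left(26 - 2148 - 28998\right) + 256904 = -31120 + 256904 = 225784$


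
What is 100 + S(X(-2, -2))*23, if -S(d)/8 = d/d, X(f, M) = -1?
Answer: -84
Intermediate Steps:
S(d) = -8 (S(d) = -8*d/d = -8*1 = -8)
100 + S(X(-2, -2))*23 = 100 - 8*23 = 100 - 184 = -84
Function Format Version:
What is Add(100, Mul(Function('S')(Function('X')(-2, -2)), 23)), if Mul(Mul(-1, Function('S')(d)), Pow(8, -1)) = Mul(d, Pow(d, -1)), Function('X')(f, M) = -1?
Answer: -84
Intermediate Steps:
Function('S')(d) = -8 (Function('S')(d) = Mul(-8, Mul(d, Pow(d, -1))) = Mul(-8, 1) = -8)
Add(100, Mul(Function('S')(Function('X')(-2, -2)), 23)) = Add(100, Mul(-8, 23)) = Add(100, -184) = -84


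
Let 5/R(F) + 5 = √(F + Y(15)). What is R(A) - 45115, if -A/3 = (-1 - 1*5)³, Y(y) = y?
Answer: -28783345/638 + 5*√663/638 ≈ -45115.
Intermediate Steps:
A = 648 (A = -3*(-1 - 1*5)³ = -3*(-1 - 5)³ = -3*(-6)³ = -3*(-216) = 648)
R(F) = 5/(-5 + √(15 + F)) (R(F) = 5/(-5 + √(F + 15)) = 5/(-5 + √(15 + F)))
R(A) - 45115 = 5/(-5 + √(15 + 648)) - 45115 = 5/(-5 + √663) - 45115 = -45115 + 5/(-5 + √663)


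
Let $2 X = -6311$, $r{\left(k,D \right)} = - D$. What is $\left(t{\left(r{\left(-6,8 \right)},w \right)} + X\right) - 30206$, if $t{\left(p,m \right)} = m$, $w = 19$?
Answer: $- \frac{66685}{2} \approx -33343.0$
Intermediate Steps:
$X = - \frac{6311}{2}$ ($X = \frac{1}{2} \left(-6311\right) = - \frac{6311}{2} \approx -3155.5$)
$\left(t{\left(r{\left(-6,8 \right)},w \right)} + X\right) - 30206 = \left(19 - \frac{6311}{2}\right) - 30206 = - \frac{6273}{2} - 30206 = - \frac{66685}{2}$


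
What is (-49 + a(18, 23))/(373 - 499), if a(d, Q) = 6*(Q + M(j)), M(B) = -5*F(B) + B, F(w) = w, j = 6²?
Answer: 775/126 ≈ 6.1508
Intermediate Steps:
j = 36
M(B) = -4*B (M(B) = -5*B + B = -4*B)
a(d, Q) = -864 + 6*Q (a(d, Q) = 6*(Q - 4*36) = 6*(Q - 144) = 6*(-144 + Q) = -864 + 6*Q)
(-49 + a(18, 23))/(373 - 499) = (-49 + (-864 + 6*23))/(373 - 499) = (-49 + (-864 + 138))/(-126) = (-49 - 726)*(-1/126) = -775*(-1/126) = 775/126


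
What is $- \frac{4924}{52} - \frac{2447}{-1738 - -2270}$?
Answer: $- \frac{686703}{6916} \approx -99.292$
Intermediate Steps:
$- \frac{4924}{52} - \frac{2447}{-1738 - -2270} = \left(-4924\right) \frac{1}{52} - \frac{2447}{-1738 + 2270} = - \frac{1231}{13} - \frac{2447}{532} = - \frac{686703}{6916}$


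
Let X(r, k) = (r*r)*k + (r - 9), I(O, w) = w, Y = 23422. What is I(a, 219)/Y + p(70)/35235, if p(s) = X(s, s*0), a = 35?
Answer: 9145207/825274170 ≈ 0.011081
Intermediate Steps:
X(r, k) = -9 + r + k*r² (X(r, k) = r²*k + (-9 + r) = k*r² + (-9 + r) = -9 + r + k*r²)
p(s) = -9 + s (p(s) = -9 + s + (s*0)*s² = -9 + s + 0*s² = -9 + s + 0 = -9 + s)
I(a, 219)/Y + p(70)/35235 = 219/23422 + (-9 + 70)/35235 = 219*(1/23422) + 61*(1/35235) = 219/23422 + 61/35235 = 9145207/825274170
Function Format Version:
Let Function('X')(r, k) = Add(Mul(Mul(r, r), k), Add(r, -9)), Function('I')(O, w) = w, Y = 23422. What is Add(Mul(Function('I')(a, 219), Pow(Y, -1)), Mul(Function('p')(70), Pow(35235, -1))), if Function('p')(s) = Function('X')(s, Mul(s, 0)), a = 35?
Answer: Rational(9145207, 825274170) ≈ 0.011081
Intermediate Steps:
Function('X')(r, k) = Add(-9, r, Mul(k, Pow(r, 2))) (Function('X')(r, k) = Add(Mul(Pow(r, 2), k), Add(-9, r)) = Add(Mul(k, Pow(r, 2)), Add(-9, r)) = Add(-9, r, Mul(k, Pow(r, 2))))
Function('p')(s) = Add(-9, s) (Function('p')(s) = Add(-9, s, Mul(Mul(s, 0), Pow(s, 2))) = Add(-9, s, Mul(0, Pow(s, 2))) = Add(-9, s, 0) = Add(-9, s))
Add(Mul(Function('I')(a, 219), Pow(Y, -1)), Mul(Function('p')(70), Pow(35235, -1))) = Add(Mul(219, Pow(23422, -1)), Mul(Add(-9, 70), Pow(35235, -1))) = Add(Mul(219, Rational(1, 23422)), Mul(61, Rational(1, 35235))) = Add(Rational(219, 23422), Rational(61, 35235)) = Rational(9145207, 825274170)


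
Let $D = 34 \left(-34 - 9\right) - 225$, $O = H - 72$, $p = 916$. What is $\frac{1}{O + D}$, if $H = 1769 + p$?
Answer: $\frac{1}{926} \approx 0.0010799$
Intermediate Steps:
$H = 2685$ ($H = 1769 + 916 = 2685$)
$O = 2613$ ($O = 2685 - 72 = 2613$)
$D = -1687$ ($D = 34 \left(-43\right) - 225 = -1462 - 225 = -1687$)
$\frac{1}{O + D} = \frac{1}{2613 - 1687} = \frac{1}{926}$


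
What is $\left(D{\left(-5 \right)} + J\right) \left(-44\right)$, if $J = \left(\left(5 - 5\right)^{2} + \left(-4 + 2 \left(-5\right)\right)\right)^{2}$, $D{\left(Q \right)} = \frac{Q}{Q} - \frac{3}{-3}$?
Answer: $-8712$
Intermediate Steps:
$D{\left(Q \right)} = 2$ ($D{\left(Q \right)} = 1 - -1 = 1 + 1 = 2$)
$J = 196$ ($J = \left(0^{2} - 14\right)^{2} = \left(0 - 14\right)^{2} = \left(-14\right)^{2} = 196$)
$\left(D{\left(-5 \right)} + J\right) \left(-44\right) = \left(2 + 196\right) \left(-44\right) = 198 \left(-44\right) = -8712$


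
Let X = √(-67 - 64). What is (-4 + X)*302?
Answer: -1208 + 302*I*√131 ≈ -1208.0 + 3456.5*I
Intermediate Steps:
X = I*√131 (X = √(-131) = I*√131 ≈ 11.446*I)
(-4 + X)*302 = (-4 + I*√131)*302 = -1208 + 302*I*√131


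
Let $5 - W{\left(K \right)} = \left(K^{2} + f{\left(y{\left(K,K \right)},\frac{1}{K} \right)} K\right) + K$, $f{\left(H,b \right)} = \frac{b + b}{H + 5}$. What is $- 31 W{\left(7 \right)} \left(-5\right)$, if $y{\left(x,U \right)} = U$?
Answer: $- \frac{47585}{6} \approx -7930.8$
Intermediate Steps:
$f{\left(H,b \right)} = \frac{2 b}{5 + H}$
$W{\left(K \right)} = 5 - K - K^{2} - \frac{2}{5 + K}$ ($W{\left(K \right)} = 5 - \left(\left(K^{2} + \frac{2}{K \left(5 + K\right)} K\right) + K\right) = 5 - \left(\left(K^{2} + \frac{2}{5 + K}\right) + K\right) = 5 - \left(K + K^{2} + \frac{2}{5 + K}\right) = 5 - K - K^{2} - \frac{2}{5 + K}$)
$- 31 W{\left(7 \right)} \left(-5\right) = - 31 \frac{23 - 7^{3} - 6 \cdot 7^{2}}{5 + 7} \left(-5\right) = - 31 \frac{23 - 343 - 294}{12} \left(-5\right) = - 31 \cdot \frac{1}{12} \left(-614\right) \left(-5\right) = \left(-31\right) \left(- \frac{307}{6}\right) \left(-5\right) = \frac{9517}{6} \left(-5\right) = - \frac{47585}{6}$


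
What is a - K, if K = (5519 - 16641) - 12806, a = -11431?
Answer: 12497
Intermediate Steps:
K = -23928 (K = -11122 - 12806 = -23928)
a - K = -11431 - 1*(-23928) = -11431 + 23928 = 12497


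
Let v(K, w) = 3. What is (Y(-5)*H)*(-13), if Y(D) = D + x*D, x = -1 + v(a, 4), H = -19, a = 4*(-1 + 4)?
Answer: -3705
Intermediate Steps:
a = 12 (a = 4*3 = 12)
x = 2 (x = -1 + 3 = 2)
Y(D) = 3*D (Y(D) = D + 2*D = 3*D)
(Y(-5)*H)*(-13) = ((3*(-5))*(-19))*(-13) = -15*(-19)*(-13) = 285*(-13) = -3705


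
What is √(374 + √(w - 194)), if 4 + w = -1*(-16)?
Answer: √(374 + I*√182) ≈ 19.342 + 0.3487*I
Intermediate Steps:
w = 12 (w = -4 - 1*(-16) = -4 + 16 = 12)
√(374 + √(w - 194)) = √(374 + √(12 - 194)) = √(374 + √(-182)) = √(374 + I*√182)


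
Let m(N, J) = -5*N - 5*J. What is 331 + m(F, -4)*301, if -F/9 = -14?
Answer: -183279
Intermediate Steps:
F = 126 (F = -9*(-14) = 126)
m(N, J) = -5*J - 5*N
331 + m(F, -4)*301 = 331 + (-5*(-4) - 5*126)*301 = 331 + (20 - 630)*301 = 331 - 610*301 = 331 - 183610 = -183279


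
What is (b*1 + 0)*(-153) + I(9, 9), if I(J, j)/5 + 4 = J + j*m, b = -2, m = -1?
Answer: 286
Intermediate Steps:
I(J, j) = -20 - 5*j + 5*J (I(J, j) = -20 + 5*(J + j*(-1)) = -20 + 5*(J - j) = -20 + (-5*j + 5*J) = -20 - 5*j + 5*J)
(b*1 + 0)*(-153) + I(9, 9) = (-2*1 + 0)*(-153) + (-20 - 5*9 + 5*9) = (-2 + 0)*(-153) + (-20 - 45 + 45) = -2*(-153) - 20 = 306 - 20 = 286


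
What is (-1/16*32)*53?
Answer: -106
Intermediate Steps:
(-1/16*32)*53 = (-1*1/16*32)*53 = -1/16*32*53 = -2*53 = -106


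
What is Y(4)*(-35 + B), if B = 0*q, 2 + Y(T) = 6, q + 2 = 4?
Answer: -140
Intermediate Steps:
q = 2 (q = -2 + 4 = 2)
Y(T) = 4 (Y(T) = -2 + 6 = 4)
B = 0 (B = 0*2 = 0)
Y(4)*(-35 + B) = 4*(-35 + 0) = 4*(-35) = -140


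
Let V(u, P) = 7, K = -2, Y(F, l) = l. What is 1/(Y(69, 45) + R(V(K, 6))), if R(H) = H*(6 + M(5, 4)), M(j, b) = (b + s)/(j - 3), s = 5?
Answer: 2/237 ≈ 0.0084388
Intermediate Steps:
M(j, b) = (5 + b)/(-3 + j) (M(j, b) = (b + 5)/(j - 3) = (5 + b)/(-3 + j))
R(H) = 21*H/2 (R(H) = H*(6 + (5 + 4)/(-3 + 5)) = H*(6 + 9/2) = H*(21/2) = 21*H/2)
1/(Y(69, 45) + R(V(K, 6))) = 1/(45 + (21/2)*7) = 1/(45 + 147/2) = 1/(237/2) = 2/237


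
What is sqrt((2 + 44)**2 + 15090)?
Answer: sqrt(17206) ≈ 131.17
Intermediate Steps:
sqrt((2 + 44)**2 + 15090) = sqrt(46**2 + 15090) = sqrt(2116 + 15090) = sqrt(17206)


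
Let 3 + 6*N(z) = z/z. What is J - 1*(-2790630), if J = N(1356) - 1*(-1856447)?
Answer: 13941230/3 ≈ 4.6471e+6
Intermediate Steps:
N(z) = -1/3 (N(z) = -1/2 + (z/z)/6 = -1/2 + (1/6)*1 = -1/2 + 1/6 = -1/3)
J = 5569340/3 (J = -1/3 - 1*(-1856447) = -1/3 + 1856447 = 5569340/3 ≈ 1.8564e+6)
J - 1*(-2790630) = 5569340/3 - 1*(-2790630) = 5569340/3 + 2790630 = 13941230/3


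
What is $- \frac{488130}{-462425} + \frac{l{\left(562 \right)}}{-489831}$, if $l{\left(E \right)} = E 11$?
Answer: $\frac{891481112}{854755095} \approx 1.043$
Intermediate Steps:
$l{\left(E \right)} = 11 E$
$- \frac{488130}{-462425} + \frac{l{\left(562 \right)}}{-489831} = - \frac{488130}{-462425} + \frac{11 \cdot 562}{-489831} = \left(-488130\right) \left(- \frac{1}{462425}\right) + 6182 \left(- \frac{1}{489831}\right) = \frac{1842}{1745} - \frac{6182}{489831} = \frac{891481112}{854755095}$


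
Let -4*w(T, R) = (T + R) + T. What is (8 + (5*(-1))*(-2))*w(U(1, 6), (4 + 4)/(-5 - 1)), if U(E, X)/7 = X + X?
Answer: -750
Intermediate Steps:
U(E, X) = 14*X (U(E, X) = 7*(X + X) = 7*(2*X) = 14*X)
w(T, R) = -T/2 - R/4 (w(T, R) = -((T + R) + T)/4 = -((R + T) + T)/4 = -(R + 2*T)/4 = -T/2 - R/4)
(8 + (5*(-1))*(-2))*w(U(1, 6), (4 + 4)/(-5 - 1)) = (8 + (5*(-1))*(-2))*(-7*6 - (4 + 4)/(4*(-5 - 1))) = (8 - 5*(-2))*(-1/2*84 - 2/(-6)) = (8 + 10)*(-42 - 2*(-1)/6) = 18*(-42 - 1/4*(-4/3)) = 18*(-42 + 1/3) = 18*(-125/3) = -750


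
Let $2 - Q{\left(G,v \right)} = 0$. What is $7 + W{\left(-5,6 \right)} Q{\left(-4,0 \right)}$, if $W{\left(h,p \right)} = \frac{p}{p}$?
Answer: $9$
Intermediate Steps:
$Q{\left(G,v \right)} = 2$ ($Q{\left(G,v \right)} = 2 - 0 = 2 + 0 = 2$)
$W{\left(h,p \right)} = 1$
$7 + W{\left(-5,6 \right)} Q{\left(-4,0 \right)} = 7 + 1 \cdot 2 = 7 + 2 = 9$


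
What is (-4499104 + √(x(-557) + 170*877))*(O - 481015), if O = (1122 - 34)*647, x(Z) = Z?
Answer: -1002944762784 + 222921*√148533 ≈ -1.0029e+12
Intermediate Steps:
O = 703936 (O = 1088*647 = 703936)
(-4499104 + √(x(-557) + 170*877))*(O - 481015) = (-4499104 + √(-557 + 170*877))*(703936 - 481015) = (-4499104 + √(-557 + 149090))*222921 = (-4499104 + √148533)*222921 = -1002944762784 + 222921*√148533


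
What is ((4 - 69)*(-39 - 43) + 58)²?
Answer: 29030544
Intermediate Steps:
((4 - 69)*(-39 - 43) + 58)² = (-65*(-82) + 58)² = (5330 + 58)² = 5388² = 29030544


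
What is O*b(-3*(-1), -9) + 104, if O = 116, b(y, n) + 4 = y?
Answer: -12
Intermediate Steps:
b(y, n) = -4 + y
O*b(-3*(-1), -9) + 104 = 116*(-4 - 3*(-1)) + 104 = 116*(-4 + 3) + 104 = 116*(-1) + 104 = -116 + 104 = -12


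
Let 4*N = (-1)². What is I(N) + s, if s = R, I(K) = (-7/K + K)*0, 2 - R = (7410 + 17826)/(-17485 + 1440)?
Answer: 57326/16045 ≈ 3.5728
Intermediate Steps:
N = ¼ (N = (¼)*(-1)² = (¼)*1 = ¼ ≈ 0.25000)
R = 57326/16045 (R = 2 - (7410 + 17826)/(-17485 + 1440) = 2 - 25236/(-16045) = 2 - 25236*(-1)/16045 = 2 - 1*(-25236/16045) = 2 + 25236/16045 = 57326/16045 ≈ 3.5728)
I(K) = 0 (I(K) = (K - 7/K)*0 = 0)
s = 57326/16045 ≈ 3.5728
I(N) + s = 0 + 57326/16045 = 57326/16045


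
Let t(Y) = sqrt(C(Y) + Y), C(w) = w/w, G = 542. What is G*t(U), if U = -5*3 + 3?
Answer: 542*I*sqrt(11) ≈ 1797.6*I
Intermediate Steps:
C(w) = 1
U = -12 (U = -15 + 3 = -12)
t(Y) = sqrt(1 + Y)
G*t(U) = 542*sqrt(1 - 12) = 542*sqrt(-11) = 542*(I*sqrt(11)) = 542*I*sqrt(11)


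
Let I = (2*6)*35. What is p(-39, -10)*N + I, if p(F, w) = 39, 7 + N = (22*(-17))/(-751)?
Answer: 124983/751 ≈ 166.42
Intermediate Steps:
N = -4883/751 (N = -7 + (22*(-17))/(-751) = -7 - 374*(-1/751) = -7 + 374/751 = -4883/751 ≈ -6.5020)
I = 420 (I = 12*35 = 420)
p(-39, -10)*N + I = 39*(-4883/751) + 420 = -190437/751 + 420 = 124983/751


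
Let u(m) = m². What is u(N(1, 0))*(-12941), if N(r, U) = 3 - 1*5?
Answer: -51764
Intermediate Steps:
N(r, U) = -2 (N(r, U) = 3 - 5 = -2)
u(N(1, 0))*(-12941) = (-2)²*(-12941) = 4*(-12941) = -51764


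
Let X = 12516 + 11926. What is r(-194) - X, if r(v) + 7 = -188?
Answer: -24637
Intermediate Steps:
X = 24442
r(v) = -195 (r(v) = -7 - 188 = -195)
r(-194) - X = -195 - 1*24442 = -195 - 24442 = -24637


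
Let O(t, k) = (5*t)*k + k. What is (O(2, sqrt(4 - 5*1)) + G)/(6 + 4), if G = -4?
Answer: -2/5 + 11*I/10 ≈ -0.4 + 1.1*I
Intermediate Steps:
O(t, k) = k + 5*k*t (O(t, k) = 5*k*t + k = k + 5*k*t)
(O(2, sqrt(4 - 5*1)) + G)/(6 + 4) = (sqrt(4 - 5*1)*(1 + 5*2) - 4)/(6 + 4) = (sqrt(4 - 5)*(1 + 10) - 4)/10 = (sqrt(-1)*11 - 4)/10 = (I*11 - 4)/10 = (11*I - 4)/10 = (-4 + 11*I)/10 = -2/5 + 11*I/10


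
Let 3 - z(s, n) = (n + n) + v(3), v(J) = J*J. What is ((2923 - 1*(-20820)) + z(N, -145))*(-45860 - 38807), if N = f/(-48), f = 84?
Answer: -2034294009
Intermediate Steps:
N = -7/4 (N = 84/(-48) = 84*(-1/48) = -7/4 ≈ -1.7500)
v(J) = J**2
z(s, n) = -6 - 2*n (z(s, n) = 3 - ((n + n) + 3**2) = 3 - (2*n + 9) = 3 - (9 + 2*n) = 3 + (-9 - 2*n) = -6 - 2*n)
((2923 - 1*(-20820)) + z(N, -145))*(-45860 - 38807) = ((2923 - 1*(-20820)) + (-6 - 2*(-145)))*(-45860 - 38807) = ((2923 + 20820) + (-6 + 290))*(-84667) = (23743 + 284)*(-84667) = 24027*(-84667) = -2034294009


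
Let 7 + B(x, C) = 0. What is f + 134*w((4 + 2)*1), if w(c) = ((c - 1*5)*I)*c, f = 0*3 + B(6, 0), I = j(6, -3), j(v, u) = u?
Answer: -2419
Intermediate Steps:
B(x, C) = -7 (B(x, C) = -7 + 0 = -7)
I = -3
f = -7 (f = 0*3 - 7 = 0 - 7 = -7)
w(c) = c*(15 - 3*c) (w(c) = ((c - 1*5)*(-3))*c = ((c - 5)*(-3))*c = ((-5 + c)*(-3))*c = (15 - 3*c)*c = c*(15 - 3*c))
f + 134*w((4 + 2)*1) = -7 + 134*(3*((4 + 2)*1)*(5 - (4 + 2))) = -7 + 134*(3*(6*1)*(5 - 6)) = -7 + 134*(3*6*(5 - 1*6)) = -7 + 134*(3*6*(5 - 6)) = -7 + 134*(3*6*(-1)) = -7 + 134*(-18) = -7 - 2412 = -2419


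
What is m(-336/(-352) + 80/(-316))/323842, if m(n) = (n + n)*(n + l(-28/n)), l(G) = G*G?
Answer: 4117716735707/596219844794156 ≈ 0.0069064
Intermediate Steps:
l(G) = G²
m(n) = 2*n*(n + 784/n²) (m(n) = (n + n)*(n + (-28/n)²) = (2*n)*(n + 784/n²) = 2*n*(n + 784/n²))
m(-336/(-352) + 80/(-316))/323842 = (2*(784 + (-336/(-352) + 80/(-316))³)/(-336/(-352) + 80/(-316)))/323842 = (2*(784 + (-336*(-1/352) + 80*(-1/316))³)/(-336*(-1/352) + 80*(-1/316)))*(1/323842) = (2*(784 + (21/22 - 20/79)³)/(21/22 - 20/79))*(1/323842) = (2*(784 + (1219/1738)³)/(1219/1738))*(1/323842) = (2*(1738/1219)*(784 + 1811386459/5249879272))*(1/323842) = (2*(1738/1219)*(4117716735707/5249879272))*(1/323842) = (4117716735707/1841082518)*(1/323842) = 4117716735707/596219844794156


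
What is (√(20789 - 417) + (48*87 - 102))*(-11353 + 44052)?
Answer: 133215726 + 65398*√5093 ≈ 1.3788e+8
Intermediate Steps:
(√(20789 - 417) + (48*87 - 102))*(-11353 + 44052) = (√20372 + (4176 - 102))*32699 = (2*√5093 + 4074)*32699 = (4074 + 2*√5093)*32699 = 133215726 + 65398*√5093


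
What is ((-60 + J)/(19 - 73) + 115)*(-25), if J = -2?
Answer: -78400/27 ≈ -2903.7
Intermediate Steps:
((-60 + J)/(19 - 73) + 115)*(-25) = ((-60 - 2)/(19 - 73) + 115)*(-25) = (-62/(-54) + 115)*(-25) = (-62*(-1/54) + 115)*(-25) = (31/27 + 115)*(-25) = (3136/27)*(-25) = -78400/27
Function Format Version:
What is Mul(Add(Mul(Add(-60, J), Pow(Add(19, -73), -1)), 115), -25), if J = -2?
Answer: Rational(-78400, 27) ≈ -2903.7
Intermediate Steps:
Mul(Add(Mul(Add(-60, J), Pow(Add(19, -73), -1)), 115), -25) = Mul(Add(Mul(Add(-60, -2), Pow(Add(19, -73), -1)), 115), -25) = Mul(Add(Mul(-62, Pow(-54, -1)), 115), -25) = Mul(Add(Mul(-62, Rational(-1, 54)), 115), -25) = Mul(Add(Rational(31, 27), 115), -25) = Mul(Rational(3136, 27), -25) = Rational(-78400, 27)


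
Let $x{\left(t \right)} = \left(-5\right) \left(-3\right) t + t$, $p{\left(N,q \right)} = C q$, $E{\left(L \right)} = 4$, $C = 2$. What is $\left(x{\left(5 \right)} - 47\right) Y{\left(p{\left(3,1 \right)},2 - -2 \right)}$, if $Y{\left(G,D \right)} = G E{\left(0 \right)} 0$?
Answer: $0$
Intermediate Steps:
$p{\left(N,q \right)} = 2 q$
$Y{\left(G,D \right)} = 0$ ($Y{\left(G,D \right)} = G 4 \cdot 0 = 4 G 0 = 0$)
$x{\left(t \right)} = 16 t$ ($x{\left(t \right)} = 15 t + t = 16 t$)
$\left(x{\left(5 \right)} - 47\right) Y{\left(p{\left(3,1 \right)},2 - -2 \right)} = \left(16 \cdot 5 - 47\right) 0 = \left(80 - 47\right) 0 = 33 \cdot 0 = 0$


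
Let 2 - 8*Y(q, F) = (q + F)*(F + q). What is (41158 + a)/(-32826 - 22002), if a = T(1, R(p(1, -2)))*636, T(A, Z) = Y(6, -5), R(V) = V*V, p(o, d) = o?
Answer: -82475/109656 ≈ -0.75212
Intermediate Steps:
Y(q, F) = ¼ - (F + q)²/8 (Y(q, F) = ¼ - (q + F)*(F + q)/8 = ¼ - (F + q)*(F + q)/8 = ¼ - (F + q)²/8)
R(V) = V²
T(A, Z) = ⅛ (T(A, Z) = ¼ - (-5 + 6)²/8 = ¼ - ⅛*1² = ¼ - ⅛*1 = ¼ - ⅛ = ⅛)
a = 159/2 (a = (⅛)*636 = 159/2 ≈ 79.500)
(41158 + a)/(-32826 - 22002) = (41158 + 159/2)/(-32826 - 22002) = (82475/2)/(-54828) = (82475/2)*(-1/54828) = -82475/109656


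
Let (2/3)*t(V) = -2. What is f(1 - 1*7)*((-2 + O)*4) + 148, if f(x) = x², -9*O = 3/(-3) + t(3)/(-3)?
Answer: -140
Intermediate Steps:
t(V) = -3 (t(V) = (3/2)*(-2) = -3)
O = 0 (O = -(3/(-3) - 3/(-3))/9 = -(3*(-⅓) - 3*(-⅓))/9 = -(-1 + 1)/9 = -⅑*0 = 0)
f(1 - 1*7)*((-2 + O)*4) + 148 = (1 - 1*7)²*((-2 + 0)*4) + 148 = (1 - 7)²*(-2*4) + 148 = (-6)²*(-8) + 148 = 36*(-8) + 148 = -288 + 148 = -140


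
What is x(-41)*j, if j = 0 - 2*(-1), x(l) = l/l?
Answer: 2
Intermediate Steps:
x(l) = 1
j = 2 (j = 0 + 2 = 2)
x(-41)*j = 1*2 = 2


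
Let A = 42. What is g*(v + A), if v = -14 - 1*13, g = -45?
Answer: -675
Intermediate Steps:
v = -27 (v = -14 - 13 = -27)
g*(v + A) = -45*(-27 + 42) = -45*15 = -675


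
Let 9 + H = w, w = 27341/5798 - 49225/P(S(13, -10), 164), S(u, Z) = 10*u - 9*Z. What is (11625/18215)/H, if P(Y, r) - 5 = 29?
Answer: -38194325/86901076466 ≈ -0.00043951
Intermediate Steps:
S(u, Z) = -9*Z + 10*u
P(Y, r) = 34 (P(Y, r) = 5 + 29 = 34)
w = -71119239/49283 (w = 27341/5798 - 49225/34 = -71119239/49283 ≈ -1443.1)
H = -71562786/49283 (H = -9 - 71119239/49283 = -71562786/49283 ≈ -1452.1)
(11625/18215)/H = (11625/18215)/(-71562786/49283) = (11625*(1/18215))*(-49283/71562786) = (2325/3643)*(-49283/71562786) = -38194325/86901076466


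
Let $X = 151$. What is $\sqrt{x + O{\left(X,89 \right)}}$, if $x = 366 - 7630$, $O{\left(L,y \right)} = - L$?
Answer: $i \sqrt{7415} \approx 86.11 i$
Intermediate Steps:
$x = -7264$
$\sqrt{x + O{\left(X,89 \right)}} = \sqrt{-7264 - 151} = \sqrt{-7415} = i \sqrt{7415}$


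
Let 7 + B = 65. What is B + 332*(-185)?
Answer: -61362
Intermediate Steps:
B = 58 (B = -7 + 65 = 58)
B + 332*(-185) = 58 + 332*(-185) = 58 - 61420 = -61362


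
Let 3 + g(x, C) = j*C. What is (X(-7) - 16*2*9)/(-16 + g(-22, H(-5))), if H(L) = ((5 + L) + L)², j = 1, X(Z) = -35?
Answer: -323/6 ≈ -53.833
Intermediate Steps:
H(L) = (5 + 2*L)²
g(x, C) = -3 + C (g(x, C) = -3 + 1*C = -3 + C)
(X(-7) - 16*2*9)/(-16 + g(-22, H(-5))) = (-35 - 16*2*9)/(-16 + (-3 + (5 + 2*(-5))²)) = (-35 - 32*9)/(-16 + (-3 + (5 - 10)²)) = (-35 - 288)/(-16 + (-3 + (-5)²)) = -323/(-16 + (-3 + 25)) = -323/(-16 + 22) = -323/6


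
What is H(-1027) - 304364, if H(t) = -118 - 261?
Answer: -304743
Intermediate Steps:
H(t) = -379
H(-1027) - 304364 = -379 - 304364 = -304743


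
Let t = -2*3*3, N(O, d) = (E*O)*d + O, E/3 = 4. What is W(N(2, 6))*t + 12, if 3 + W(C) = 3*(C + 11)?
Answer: -8412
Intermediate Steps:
E = 12 (E = 3*4 = 12)
N(O, d) = O + 12*O*d (N(O, d) = (12*O)*d + O = 12*O*d + O = O + 12*O*d)
W(C) = 30 + 3*C (W(C) = -3 + 3*(C + 11) = -3 + 3*(11 + C) = -3 + (33 + 3*C) = 30 + 3*C)
t = -18 (t = -6*3 = -18)
W(N(2, 6))*t + 12 = (30 + 3*(2*(1 + 12*6)))*(-18) + 12 = (30 + 3*(2*(1 + 72)))*(-18) + 12 = (30 + 3*(2*73))*(-18) + 12 = (30 + 3*146)*(-18) + 12 = (30 + 438)*(-18) + 12 = 468*(-18) + 12 = -8424 + 12 = -8412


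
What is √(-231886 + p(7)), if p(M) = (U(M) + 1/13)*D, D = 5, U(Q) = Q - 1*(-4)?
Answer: I*√39179374/13 ≈ 481.49*I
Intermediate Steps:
U(Q) = 4 + Q (U(Q) = Q + 4 = 4 + Q)
p(M) = 265/13 + 5*M (p(M) = ((4 + M) + 1/13)*5 = (53/13 + M)*5 = 265/13 + 5*M)
√(-231886 + p(7)) = √(-231886 + (265/13 + 5*7)) = √(-231886 + (265/13 + 35)) = √(-231886 + 720/13) = √(-3013798/13) = I*√39179374/13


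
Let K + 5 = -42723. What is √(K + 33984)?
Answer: 2*I*√2186 ≈ 93.509*I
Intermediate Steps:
K = -42728 (K = -5 - 42723 = -42728)
√(K + 33984) = √(-42728 + 33984) = √(-8744) = 2*I*√2186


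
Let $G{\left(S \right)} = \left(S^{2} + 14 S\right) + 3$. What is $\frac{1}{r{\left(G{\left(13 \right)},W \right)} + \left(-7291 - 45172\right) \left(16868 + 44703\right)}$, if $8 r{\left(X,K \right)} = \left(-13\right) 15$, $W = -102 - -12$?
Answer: $- \frac{8}{25841595179} \approx -3.0958 \cdot 10^{-10}$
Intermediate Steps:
$G{\left(S \right)} = 3 + S^{2} + 14 S$
$W = -90$ ($W = -102 + 12 = -90$)
$r{\left(X,K \right)} = - \frac{195}{8}$ ($r{\left(X,K \right)} = \frac{\left(-13\right) 15}{8} = \frac{1}{8} \left(-195\right) = - \frac{195}{8}$)
$\frac{1}{r{\left(G{\left(13 \right)},W \right)} + \left(-7291 - 45172\right) \left(16868 + 44703\right)} = \frac{1}{- \frac{195}{8} + \left(-7291 - 45172\right) \left(16868 + 44703\right)} = \frac{1}{- \frac{195}{8} - 3230199373} = \frac{1}{- \frac{25841595179}{8}} = - \frac{8}{25841595179}$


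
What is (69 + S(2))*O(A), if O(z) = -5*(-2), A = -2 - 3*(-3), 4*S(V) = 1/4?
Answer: 5525/8 ≈ 690.63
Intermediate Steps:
S(V) = 1/16 (S(V) = (¼)/4 = (¼)*(¼) = 1/16)
A = 7 (A = -2 + 9 = 7)
O(z) = 10
(69 + S(2))*O(A) = (69 + 1/16)*10 = (1105/16)*10 = 5525/8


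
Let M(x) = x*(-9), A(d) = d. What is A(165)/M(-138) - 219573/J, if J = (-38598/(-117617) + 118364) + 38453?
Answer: -9677323159189/7635974846418 ≈ -1.2673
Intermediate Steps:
M(x) = -9*x
J = 18444383687/117617 (J = (-38598*(-1/117617) + 118364) + 38453 = (38598/117617 + 118364) + 38453 = 13921657186/117617 + 38453 = 18444383687/117617 ≈ 1.5682e+5)
A(165)/M(-138) - 219573/J = 165/((-9*(-138))) - 219573/18444383687/117617 = 165/1242 - 219573*117617/18444383687 = 165*(1/1242) - 25825517541/18444383687 = 55/414 - 25825517541/18444383687 = -9677323159189/7635974846418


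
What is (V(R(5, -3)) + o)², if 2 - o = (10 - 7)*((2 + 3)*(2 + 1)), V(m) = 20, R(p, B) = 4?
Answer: 529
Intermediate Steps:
o = -43 (o = 2 - (10 - 7)*(2 + 3)*(2 + 1) = 2 - 3*5*3 = 2 - 3*15 = 2 - 1*45 = 2 - 45 = -43)
(V(R(5, -3)) + o)² = (20 - 43)² = (-23)² = 529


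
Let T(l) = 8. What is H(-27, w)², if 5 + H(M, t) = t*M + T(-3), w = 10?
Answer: 71289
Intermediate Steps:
H(M, t) = 3 + M*t (H(M, t) = -5 + (t*M + 8) = -5 + (M*t + 8) = -5 + (8 + M*t) = 3 + M*t)
H(-27, w)² = (3 - 27*10)² = (3 - 270)² = (-267)² = 71289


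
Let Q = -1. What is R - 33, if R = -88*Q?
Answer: 55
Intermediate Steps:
R = 88 (R = -88*(-1) = -44*(-2) = 88)
R - 33 = 88 - 33 = 55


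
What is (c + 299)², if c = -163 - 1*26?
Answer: 12100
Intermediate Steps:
c = -189 (c = -163 - 26 = -189)
(c + 299)² = (-189 + 299)² = 110² = 12100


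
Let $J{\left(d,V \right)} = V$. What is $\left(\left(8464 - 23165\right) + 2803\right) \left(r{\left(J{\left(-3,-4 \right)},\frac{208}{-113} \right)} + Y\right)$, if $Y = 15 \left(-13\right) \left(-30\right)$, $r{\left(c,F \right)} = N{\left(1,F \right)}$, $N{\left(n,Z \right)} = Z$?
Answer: $- \frac{7862698116}{113} \approx -6.9581 \cdot 10^{7}$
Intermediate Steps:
$r{\left(c,F \right)} = F$
$Y = 5850$ ($Y = \left(-195\right) \left(-30\right) = 5850$)
$\left(\left(8464 - 23165\right) + 2803\right) \left(r{\left(J{\left(-3,-4 \right)},\frac{208}{-113} \right)} + Y\right) = \left(\left(8464 - 23165\right) + 2803\right) \left(\frac{208}{-113} + 5850\right) = \left(\left(8464 - 23165\right) + 2803\right) \left(208 \left(- \frac{1}{113}\right) + 5850\right) = \left(-14701 + 2803\right) \left(- \frac{208}{113} + 5850\right) = \left(-11898\right) \frac{660842}{113} = - \frac{7862698116}{113}$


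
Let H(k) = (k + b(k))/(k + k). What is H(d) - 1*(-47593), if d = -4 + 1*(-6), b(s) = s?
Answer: 47594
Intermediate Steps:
d = -10 (d = -4 - 6 = -10)
H(k) = 1 (H(k) = (k + k)/(k + k) = (2*k)/((2*k)) = (2*k)*(1/(2*k)) = 1)
H(d) - 1*(-47593) = 1 - 1*(-47593) = 1 + 47593 = 47594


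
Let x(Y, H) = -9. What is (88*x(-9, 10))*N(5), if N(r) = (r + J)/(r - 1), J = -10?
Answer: 990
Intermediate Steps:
N(r) = (-10 + r)/(-1 + r) (N(r) = (r - 10)/(r - 1) = (-10 + r)/(-1 + r))
(88*x(-9, 10))*N(5) = (88*(-9))*((-10 + 5)/(-1 + 5)) = -792*(-5)/4 = -198*(-5) = -792*(-5/4) = 990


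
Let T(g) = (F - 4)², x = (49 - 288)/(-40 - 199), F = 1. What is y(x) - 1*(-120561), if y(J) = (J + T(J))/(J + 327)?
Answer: 19772009/164 ≈ 1.2056e+5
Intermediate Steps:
x = 1 (x = -239/(-239) = -239*(-1/239) = 1)
T(g) = 9 (T(g) = (1 - 4)² = (-3)² = 9)
y(J) = (9 + J)/(327 + J) (y(J) = (J + 9)/(J + 327) = (9 + J)/(327 + J))
y(x) - 1*(-120561) = (9 + 1)/(327 + 1) - 1*(-120561) = 10/328 + 120561 = (1/328)*10 + 120561 = 5/164 + 120561 = 19772009/164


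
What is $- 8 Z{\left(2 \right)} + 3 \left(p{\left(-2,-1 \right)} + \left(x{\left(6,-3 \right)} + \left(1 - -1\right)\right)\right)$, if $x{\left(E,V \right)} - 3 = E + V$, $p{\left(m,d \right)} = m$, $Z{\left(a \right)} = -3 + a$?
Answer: $26$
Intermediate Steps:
$x{\left(E,V \right)} = 3 + E + V$ ($x{\left(E,V \right)} = 3 + \left(E + V\right) = 3 + E + V$)
$- 8 Z{\left(2 \right)} + 3 \left(p{\left(-2,-1 \right)} + \left(x{\left(6,-3 \right)} + \left(1 - -1\right)\right)\right) = - 8 \left(-3 + 2\right) + 3 \left(-2 + \left(\left(3 + 6 - 3\right) + \left(1 - -1\right)\right)\right) = \left(-8\right) \left(-1\right) + 3 \left(-2 + \left(6 + \left(1 + 1\right)\right)\right) = 8 + 3 \left(-2 + \left(6 + 2\right)\right) = 8 + 3 \left(-2 + 8\right) = 8 + 3 \cdot 6 = 8 + 18 = 26$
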